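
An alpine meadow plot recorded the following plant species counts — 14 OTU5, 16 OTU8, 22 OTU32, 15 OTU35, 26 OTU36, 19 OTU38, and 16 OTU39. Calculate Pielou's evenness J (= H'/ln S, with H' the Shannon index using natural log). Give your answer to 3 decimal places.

0.988

Total N = 14+16+22+15+26+19+16 = 128, so the proportions are 0.10938, 0.125, 0.17188, 0.11719, 0.20312, 0.14844, 0.125 (working shown to 5 dp, full precision carried).
H' = −Σ pᵢ ln pᵢ = −((-0.24204) + (-0.25993) + (-0.30267) + (-0.25125) + (-0.32377) + (-0.28316) + (-0.25993)) = 1.92275.
With S = 7 species, ln S = 1.94591, so J = 1.92275/1.94591 = 0.98810, i.e. 0.988 to 3 decimal places.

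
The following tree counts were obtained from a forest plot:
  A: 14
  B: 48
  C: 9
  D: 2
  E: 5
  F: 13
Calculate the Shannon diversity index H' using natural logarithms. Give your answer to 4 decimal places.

Total N = 14+48+9+2+5+13 = 91, so the proportions are 0.153846, 0.527473, 0.098901, 0.021978, 0.054945, 0.142857 (working shown to 6 dp, full precision carried).
Each pᵢ ln pᵢ term: 0.153846×(-1.871802)=-0.287970, 0.527473×(-0.639658)=-0.337402, 0.098901×(-2.313635)=-0.228821, 0.021978×(-3.817712)=-0.083906, 0.054945×(-2.901422)=-0.159419, 0.142857×(-1.945910)=-0.277987.
Sum = -1.375505, so H' = 1.3755.

1.3755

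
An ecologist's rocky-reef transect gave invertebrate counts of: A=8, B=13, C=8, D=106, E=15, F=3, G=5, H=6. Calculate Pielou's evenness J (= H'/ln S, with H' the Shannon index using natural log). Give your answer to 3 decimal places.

Total N = 8+13+8+106+15+3+5+6 = 164, so the proportions are 0.04878, 0.07927, 0.04878, 0.64634, 0.09146, 0.01829, 0.03049, 0.03659 (working shown to 5 dp, full precision carried).
H' = −Σ pᵢ ln pᵢ = −((-0.14734) + (-0.20094) + (-0.14734) + (-0.28208) + (-0.21876) + (-0.07319) + (-0.10642) + (-0.12103)) = 1.29710.
With S = 8 species, ln S = 2.07944, so J = 1.29710/2.07944 = 0.62377, i.e. 0.624 to 3 decimal places.

0.624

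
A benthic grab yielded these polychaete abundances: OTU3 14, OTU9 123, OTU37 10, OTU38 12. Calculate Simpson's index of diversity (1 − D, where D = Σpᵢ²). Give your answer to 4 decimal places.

Total N = 14+123+10+12 = 159, so the proportions are 0.08805, 0.773585, 0.062893, 0.075472 (working shown to 6 dp, full precision carried).
D = 0.08805² + 0.773585² + 0.062893² + 0.075472² = 0.007753 + 0.598434 + 0.003956 + 0.005696 = 0.615838.
So 1 − D = 0.384162, i.e. 0.3842 to 4 decimal places.

0.3842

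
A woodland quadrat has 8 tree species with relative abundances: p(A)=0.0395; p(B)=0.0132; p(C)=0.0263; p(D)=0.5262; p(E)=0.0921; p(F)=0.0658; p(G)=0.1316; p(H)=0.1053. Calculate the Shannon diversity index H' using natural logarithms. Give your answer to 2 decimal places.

1.52

Each pᵢ ln pᵢ term (working shown to 4 dp, full precision carried): 0.0395×(-3.2315)=-0.1276, 0.0132×(-4.3275)=-0.0571, 0.0263×(-3.6382)=-0.0957, 0.5262×(-0.6421)=-0.3379, 0.0921×(-2.3849)=-0.2196, 0.0658×(-2.7211)=-0.1791, 0.1316×(-2.0280)=-0.2669, 0.1053×(-2.2509)=-0.2370.
Sum = -1.5209, so H' = 1.52.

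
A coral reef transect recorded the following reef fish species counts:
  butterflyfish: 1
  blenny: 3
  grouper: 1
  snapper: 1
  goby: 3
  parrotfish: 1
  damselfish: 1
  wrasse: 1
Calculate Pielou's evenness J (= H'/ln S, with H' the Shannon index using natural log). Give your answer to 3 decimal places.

Total N = 1+3+1+1+3+1+1+1 = 12, so the proportions are 0.08333, 0.25, 0.08333, 0.08333, 0.25, 0.08333, 0.08333, 0.08333 (working shown to 5 dp, full precision carried).
H' = −Σ pᵢ ln pᵢ = −((-0.20708) + (-0.34657) + (-0.20708) + (-0.20708) + (-0.34657) + (-0.20708) + (-0.20708) + (-0.20708)) = 1.93560.
With S = 8 species, ln S = 2.07944, so J = 1.93560/2.07944 = 0.93083, i.e. 0.931 to 3 decimal places.

0.931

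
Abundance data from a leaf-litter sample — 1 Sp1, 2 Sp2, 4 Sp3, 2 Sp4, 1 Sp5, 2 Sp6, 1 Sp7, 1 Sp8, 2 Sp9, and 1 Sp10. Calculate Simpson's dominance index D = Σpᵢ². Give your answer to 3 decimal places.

0.128

Total N = 1+2+4+2+1+2+1+1+2+1 = 17, so the proportions are 0.05882, 0.11765, 0.23529, 0.11765, 0.05882, 0.11765, 0.05882, 0.05882, 0.11765, 0.05882 (working shown to 5 dp, full precision carried).
D = 0.05882² + 0.11765² + 0.23529² + 0.11765² + 0.05882² + 0.11765² + 0.05882² + 0.05882² + 0.11765² + 0.05882² = 0.00346 + 0.01384 + 0.05536 + 0.01384 + 0.00346 + 0.01384 + 0.00346 + 0.00346 + 0.01384 + 0.00346 = 0.12803.
To 3 decimal places, D = 0.128.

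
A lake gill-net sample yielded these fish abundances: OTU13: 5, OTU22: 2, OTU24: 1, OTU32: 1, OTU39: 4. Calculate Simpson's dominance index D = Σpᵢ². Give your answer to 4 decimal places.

Total N = 5+2+1+1+4 = 13, so the proportions are 0.384615, 0.153846, 0.076923, 0.076923, 0.307692 (working shown to 6 dp, full precision carried).
D = 0.384615² + 0.153846² + 0.076923² + 0.076923² + 0.307692² = 0.147929 + 0.023669 + 0.005917 + 0.005917 + 0.094675 = 0.278107.
To 4 decimal places, D = 0.2781.

0.2781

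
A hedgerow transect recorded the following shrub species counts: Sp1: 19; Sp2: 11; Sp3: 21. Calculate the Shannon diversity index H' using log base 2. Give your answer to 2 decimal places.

1.54

Total N = 19+11+21 = 51, so the proportions are 0.3725, 0.2157, 0.4118 (working shown to 4 dp, full precision carried).
Each pᵢ log₂ pᵢ term: 0.3725×(-1.4245)=-0.5307, 0.2157×(-2.2130)=-0.4773, 0.4118×(-1.2801)=-0.5271.
Sum = -1.5351, so H' = 1.54.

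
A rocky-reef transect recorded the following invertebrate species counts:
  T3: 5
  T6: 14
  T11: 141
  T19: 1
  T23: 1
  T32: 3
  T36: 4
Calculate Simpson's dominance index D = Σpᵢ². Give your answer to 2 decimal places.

0.70

Total N = 5+14+141+1+1+3+4 = 169, so the proportions are 0.0296, 0.0828, 0.8343, 0.0059, 0.0059, 0.0178, 0.0237 (working shown to 4 dp, full precision carried).
D = 0.0296² + 0.0828² + 0.8343² + 0.0059² + 0.0059² + 0.0178² + 0.0237² = 0.0009 + 0.0069 + 0.6961 + 0.0000 + 0.0000 + 0.0003 + 0.0006 = 0.7048.
To 2 decimal places, D = 0.70.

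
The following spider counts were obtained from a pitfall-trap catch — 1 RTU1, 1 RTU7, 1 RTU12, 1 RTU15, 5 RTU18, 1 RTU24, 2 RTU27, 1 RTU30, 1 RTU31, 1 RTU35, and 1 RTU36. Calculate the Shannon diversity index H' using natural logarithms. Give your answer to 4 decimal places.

2.1830

Total N = 1+1+1+1+5+1+2+1+1+1+1 = 16, so the proportions are 0.0625, 0.0625, 0.0625, 0.0625, 0.3125, 0.0625, 0.125, 0.0625, 0.0625, 0.0625, 0.0625 (working shown to 6 dp, full precision carried).
Each pᵢ ln pᵢ term: 0.0625×(-2.772589)=-0.173287, 0.0625×(-2.772589)=-0.173287, 0.0625×(-2.772589)=-0.173287, 0.0625×(-2.772589)=-0.173287, 0.3125×(-1.163151)=-0.363485, 0.0625×(-2.772589)=-0.173287, 0.125×(-2.079442)=-0.259930, 0.0625×(-2.772589)=-0.173287, 0.0625×(-2.772589)=-0.173287, 0.0625×(-2.772589)=-0.173287, 0.0625×(-2.772589)=-0.173287.
Sum = -2.182996, so H' = 2.1830.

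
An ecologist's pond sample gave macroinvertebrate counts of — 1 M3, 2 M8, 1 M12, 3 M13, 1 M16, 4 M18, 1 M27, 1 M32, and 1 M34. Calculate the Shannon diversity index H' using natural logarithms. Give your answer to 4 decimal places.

Total N = 1+2+1+3+1+4+1+1+1 = 15, so the proportions are 0.066667, 0.133333, 0.066667, 0.2, 0.066667, 0.266667, 0.066667, 0.066667, 0.066667 (working shown to 6 dp, full precision carried).
Each pᵢ ln pᵢ term: 0.066667×(-2.708050)=-0.180537, 0.133333×(-2.014903)=-0.268654, 0.066667×(-2.708050)=-0.180537, 0.2×(-1.609438)=-0.321888, 0.066667×(-2.708050)=-0.180537, 0.266667×(-1.321756)=-0.352468, 0.066667×(-2.708050)=-0.180537, 0.066667×(-2.708050)=-0.180537, 0.066667×(-2.708050)=-0.180537.
Sum = -2.026230, so H' = 2.0262.

2.0262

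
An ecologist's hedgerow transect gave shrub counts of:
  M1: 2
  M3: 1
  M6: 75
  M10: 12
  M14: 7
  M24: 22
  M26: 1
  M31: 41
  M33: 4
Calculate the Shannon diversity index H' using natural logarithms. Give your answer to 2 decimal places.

Total N = 2+1+75+12+7+22+1+41+4 = 165, so the proportions are 0.0121, 0.0061, 0.4545, 0.0727, 0.0424, 0.1333, 0.0061, 0.2485, 0.0242 (working shown to 4 dp, full precision carried).
Each pᵢ ln pᵢ term: 0.0121×(-4.4128)=-0.0535, 0.0061×(-5.1059)=-0.0309, 0.4545×(-0.7885)=-0.3584, 0.0727×(-2.6210)=-0.1906, 0.0424×(-3.1600)=-0.1341, 0.1333×(-2.0149)=-0.2687, 0.0061×(-5.1059)=-0.0309, 0.2485×(-1.3924)=-0.3460, 0.0242×(-3.7197)=-0.0902.
Sum = -1.5033, so H' = 1.50.

1.50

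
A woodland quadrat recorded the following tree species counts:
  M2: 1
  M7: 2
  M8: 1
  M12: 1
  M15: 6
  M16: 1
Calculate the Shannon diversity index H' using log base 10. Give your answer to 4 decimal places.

0.6399

Total N = 1+2+1+1+6+1 = 12, so the proportions are 0.083333, 0.166667, 0.083333, 0.083333, 0.5, 0.083333 (working shown to 6 dp, full precision carried).
Each pᵢ log₁₀ pᵢ term: 0.083333×(-1.079181)=-0.089932, 0.166667×(-0.778151)=-0.129692, 0.083333×(-1.079181)=-0.089932, 0.083333×(-1.079181)=-0.089932, 0.5×(-0.301030)=-0.150515, 0.083333×(-1.079181)=-0.089932.
Sum = -0.639934, so H' = 0.6399.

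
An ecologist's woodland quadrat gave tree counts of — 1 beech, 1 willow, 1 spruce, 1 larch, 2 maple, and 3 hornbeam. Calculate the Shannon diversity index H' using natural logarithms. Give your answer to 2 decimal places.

1.68

Total N = 1+1+1+1+2+3 = 9, so the proportions are 0.1111, 0.1111, 0.1111, 0.1111, 0.2222, 0.3333 (working shown to 4 dp, full precision carried).
Each pᵢ ln pᵢ term: 0.1111×(-2.1972)=-0.2441, 0.1111×(-2.1972)=-0.2441, 0.1111×(-2.1972)=-0.2441, 0.1111×(-2.1972)=-0.2441, 0.2222×(-1.5041)=-0.3342, 0.3333×(-1.0986)=-0.3662.
Sum = -1.6770, so H' = 1.68.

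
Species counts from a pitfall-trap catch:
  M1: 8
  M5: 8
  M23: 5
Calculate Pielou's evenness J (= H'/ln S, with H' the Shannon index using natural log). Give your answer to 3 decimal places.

Total N = 8+8+5 = 21, so the proportions are 0.38095, 0.38095, 0.2381 (working shown to 5 dp, full precision carried).
H' = −Σ pᵢ ln pᵢ = −((-0.36765) + (-0.36765) + (-0.34169)) = 1.07699.
With S = 3 species, ln S = 1.09861, so J = 1.07699/1.09861 = 0.98032, i.e. 0.980 to 3 decimal places.

0.980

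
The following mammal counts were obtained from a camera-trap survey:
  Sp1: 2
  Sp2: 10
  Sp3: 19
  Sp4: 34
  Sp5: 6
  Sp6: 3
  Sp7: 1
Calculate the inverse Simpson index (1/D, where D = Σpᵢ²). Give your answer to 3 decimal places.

Total N = 2+10+19+34+6+3+1 = 75, so the proportions are 0.0266667, 0.1333333, 0.2533333, 0.4533333, 0.08, 0.04, 0.0133333 (working shown to 7 dp, full precision carried).
D = 0.0266667² + 0.1333333² + 0.2533333² + 0.4533333² + 0.08² + 0.04² + 0.0133333² = 0.0007111 + 0.0177778 + 0.0641778 + 0.2055111 + 0.0064000 + 0.0016000 + 0.0001778 = 0.2963556.
So 1/D = 3.37433, i.e. 3.374 to 3 decimal places.

3.374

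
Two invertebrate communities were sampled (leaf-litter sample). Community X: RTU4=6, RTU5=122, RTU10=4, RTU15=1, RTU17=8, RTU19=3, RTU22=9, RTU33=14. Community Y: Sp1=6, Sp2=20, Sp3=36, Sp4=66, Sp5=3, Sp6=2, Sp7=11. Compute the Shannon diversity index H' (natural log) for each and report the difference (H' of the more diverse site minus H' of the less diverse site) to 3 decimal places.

Community X: N=167, proportions 0.03593, 0.73054, 0.02395, 0.00599, 0.0479, 0.01796, 0.05389, 0.08383, giving H' = 1.05189 (working shown to 5 dp, full precision carried).
Community Y: N=144, proportions 0.04167, 0.13889, 0.25, 0.45833, 0.02083, 0.01389, 0.07639, giving H' = 1.44726.
Difference = |1.05189 − 1.44726| = 0.39537, i.e. 0.395 to 3 decimal places.

0.395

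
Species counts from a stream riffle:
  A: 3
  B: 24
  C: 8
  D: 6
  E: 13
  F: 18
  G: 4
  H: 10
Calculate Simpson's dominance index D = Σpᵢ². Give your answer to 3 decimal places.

0.175

Total N = 3+24+8+6+13+18+4+10 = 86, so the proportions are 0.03488, 0.27907, 0.09302, 0.06977, 0.15116, 0.2093, 0.04651, 0.11628 (working shown to 5 dp, full precision carried).
D = 0.03488² + 0.27907² + 0.09302² + 0.06977² + 0.15116² + 0.2093² + 0.04651² + 0.11628² = 0.00122 + 0.07788 + 0.00865 + 0.00487 + 0.02285 + 0.04381 + 0.00216 + 0.01352 = 0.17496.
To 3 decimal places, D = 0.175.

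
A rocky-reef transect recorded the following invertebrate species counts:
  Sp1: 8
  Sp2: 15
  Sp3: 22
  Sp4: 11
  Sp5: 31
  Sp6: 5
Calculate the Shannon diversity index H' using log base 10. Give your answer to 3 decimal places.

0.707

Total N = 8+15+22+11+31+5 = 92, so the proportions are 0.08696, 0.16304, 0.23913, 0.11957, 0.33696, 0.05435 (working shown to 5 dp, full precision carried).
Each pᵢ log₁₀ pᵢ term: 0.08696×(-1.06070)=-0.09223, 0.16304×(-0.78770)=-0.12843, 0.23913×(-0.62137)=-0.14859, 0.11957×(-0.92240)=-0.11029, 0.33696×(-0.47243)=-0.15919, 0.05435×(-1.26482)=-0.06874.
Sum = -0.70746, so H' = 0.707.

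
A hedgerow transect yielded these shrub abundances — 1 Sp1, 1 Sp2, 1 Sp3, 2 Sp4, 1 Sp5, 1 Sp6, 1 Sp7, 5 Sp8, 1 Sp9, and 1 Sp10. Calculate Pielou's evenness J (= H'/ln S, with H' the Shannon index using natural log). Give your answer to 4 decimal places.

Total N = 1+1+1+2+1+1+1+5+1+1 = 15, so the proportions are 0.066667, 0.066667, 0.066667, 0.133333, 0.066667, 0.066667, 0.066667, 0.333333, 0.066667, 0.066667 (working shown to 6 dp, full precision carried).
H' = −Σ pᵢ ln pᵢ = −((-0.180537) + (-0.180537) + (-0.180537) + (-0.268654) + (-0.180537) + (-0.180537) + (-0.180537) + (-0.366204) + (-0.180537) + (-0.180537)) = 2.079151.
With S = 10 species, ln S = 2.302585, so J = 2.079151/2.302585 = 0.902964, i.e. 0.9030 to 4 decimal places.

0.9030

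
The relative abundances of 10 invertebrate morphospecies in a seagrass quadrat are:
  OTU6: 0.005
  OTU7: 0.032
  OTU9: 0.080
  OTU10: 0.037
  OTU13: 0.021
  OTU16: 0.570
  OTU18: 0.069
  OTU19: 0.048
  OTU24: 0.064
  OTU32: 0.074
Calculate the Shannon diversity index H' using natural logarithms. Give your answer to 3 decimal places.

1.561

Each pᵢ ln pᵢ term (working shown to 5 dp, full precision carried): 0.005×(-5.29832)=-0.02649, 0.032×(-3.44202)=-0.11014, 0.08×(-2.52573)=-0.20206, 0.037×(-3.29684)=-0.12198, 0.021×(-3.86323)=-0.08113, 0.57×(-0.56212)=-0.32041, 0.069×(-2.67365)=-0.18448, 0.048×(-3.03655)=-0.14575, 0.064×(-2.74887)=-0.17593, 0.074×(-2.60369)=-0.19267.
Sum = -1.56105, so H' = 1.561.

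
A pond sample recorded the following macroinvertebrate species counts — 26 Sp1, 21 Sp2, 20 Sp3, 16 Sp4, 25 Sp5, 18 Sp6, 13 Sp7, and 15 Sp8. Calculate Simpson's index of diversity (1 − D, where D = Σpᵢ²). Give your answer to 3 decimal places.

Total N = 26+21+20+16+25+18+13+15 = 154, so the proportions are 0.16883, 0.13636, 0.12987, 0.1039, 0.16234, 0.11688, 0.08442, 0.0974 (working shown to 5 dp, full precision carried).
D = 0.16883² + 0.13636² + 0.12987² + 0.1039² + 0.16234² + 0.11688² + 0.08442² + 0.0974² = 0.02850 + 0.01860 + 0.01687 + 0.01079 + 0.02635 + 0.01366 + 0.00713 + 0.00949 = 0.13139.
So 1 − D = 0.86861, i.e. 0.869 to 3 decimal places.

0.869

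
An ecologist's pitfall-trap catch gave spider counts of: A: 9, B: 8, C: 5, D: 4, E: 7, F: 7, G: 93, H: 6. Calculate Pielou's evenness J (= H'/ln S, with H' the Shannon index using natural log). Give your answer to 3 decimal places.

Total N = 9+8+5+4+7+7+93+6 = 139, so the proportions are 0.06475, 0.05755, 0.03597, 0.02878, 0.05036, 0.05036, 0.66906, 0.04317 (working shown to 5 dp, full precision carried).
H' = −Σ pᵢ ln pᵢ = −((-0.17723) + (-0.16432) + (-0.11961) + (-0.10211) + (-0.15050) + (-0.15050) + (-0.26888) + (-0.13566)) = 1.26881.
With S = 8 species, ln S = 2.07944, so J = 1.26881/2.07944 = 0.61017, i.e. 0.610 to 3 decimal places.

0.610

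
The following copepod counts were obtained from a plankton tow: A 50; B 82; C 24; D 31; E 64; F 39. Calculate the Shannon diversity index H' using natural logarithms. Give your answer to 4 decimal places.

Total N = 50+82+24+31+64+39 = 290, so the proportions are 0.172414, 0.282759, 0.082759, 0.106897, 0.22069, 0.134483 (working shown to 6 dp, full precision carried).
Each pᵢ ln pᵢ term: 0.172414×(-1.757858)=-0.303079, 0.282759×(-1.263162)=-0.357170, 0.082759×(-2.491827)=-0.206220, 0.106897×(-2.235894)=-0.239009, 0.22069×(-1.510998)=-0.333462, 0.134483×(-2.006319)=-0.269815.
Sum = -1.708755, so H' = 1.7088.

1.7088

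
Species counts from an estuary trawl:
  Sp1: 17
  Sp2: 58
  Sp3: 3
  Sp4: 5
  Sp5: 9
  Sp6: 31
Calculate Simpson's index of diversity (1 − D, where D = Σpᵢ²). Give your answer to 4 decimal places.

0.6874

Total N = 17+58+3+5+9+31 = 123, so the proportions are 0.138211, 0.471545, 0.02439, 0.04065, 0.073171, 0.252033 (working shown to 6 dp, full precision carried).
D = 0.138211² + 0.471545² + 0.02439² + 0.04065² + 0.073171² + 0.252033² = 0.019102 + 0.222354 + 0.000595 + 0.001652 + 0.005354 + 0.063520 = 0.312578.
So 1 − D = 0.687422, i.e. 0.6874 to 4 decimal places.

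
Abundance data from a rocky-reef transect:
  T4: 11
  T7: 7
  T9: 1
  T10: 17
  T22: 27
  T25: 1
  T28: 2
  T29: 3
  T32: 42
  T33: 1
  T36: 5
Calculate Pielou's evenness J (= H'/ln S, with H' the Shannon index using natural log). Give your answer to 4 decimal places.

0.7496

Total N = 11+7+1+17+27+1+2+3+42+1+5 = 117, so the proportions are 0.094017, 0.059829, 0.008547, 0.145299, 0.230769, 0.008547, 0.017094, 0.025641, 0.358974, 0.008547, 0.042735 (working shown to 6 dp, full precision carried).
H' = −Σ pᵢ ln pᵢ = −((-0.222283) + (-0.168494) + (-0.040702) + (-0.280276) + (-0.338385) + (-0.040702) + (-0.069556) + (-0.093937) + (-0.367771) + (-0.040702) + (-0.134732)) = 1.797542.
With S = 11 species, ln S = 2.397895, so J = 1.797542/2.397895 = 0.749633, i.e. 0.7496 to 4 decimal places.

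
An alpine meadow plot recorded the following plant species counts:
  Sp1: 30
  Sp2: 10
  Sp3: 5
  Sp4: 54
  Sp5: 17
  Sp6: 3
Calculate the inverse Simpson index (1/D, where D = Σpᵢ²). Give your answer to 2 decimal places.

Total N = 30+10+5+54+17+3 = 119, so the proportions are 0.252101, 0.084034, 0.042017, 0.453782, 0.142857, 0.02521 (working shown to 6 dp, full precision carried).
D = 0.252101² + 0.084034² + 0.042017² + 0.453782² + 0.142857² + 0.02521² = 0.063555 + 0.007062 + 0.001765 + 0.205918 + 0.020408 + 0.000636 = 0.299343.
So 1/D = 3.3406, i.e. 3.34 to 2 decimal places.

3.34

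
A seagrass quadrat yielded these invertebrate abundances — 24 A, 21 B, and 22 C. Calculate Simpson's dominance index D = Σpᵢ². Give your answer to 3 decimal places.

Total N = 24+21+22 = 67, so the proportions are 0.35821, 0.31343, 0.32836 (working shown to 5 dp, full precision carried).
D = 0.35821² + 0.31343² + 0.32836² = 0.12831 + 0.09824 + 0.10782 = 0.33437.
To 3 decimal places, D = 0.334.

0.334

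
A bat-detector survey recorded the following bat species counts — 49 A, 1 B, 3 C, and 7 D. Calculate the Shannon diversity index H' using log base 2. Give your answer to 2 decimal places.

Total N = 49+1+3+7 = 60, so the proportions are 0.8167, 0.0167, 0.05, 0.1167 (working shown to 4 dp, full precision carried).
Each pᵢ log₂ pᵢ term: 0.8167×(-0.2922)=-0.2386, 0.0167×(-5.9069)=-0.0984, 0.05×(-4.3219)=-0.2161, 0.1167×(-3.0995)=-0.3616.
Sum = -0.9148, so H' = 0.91.

0.91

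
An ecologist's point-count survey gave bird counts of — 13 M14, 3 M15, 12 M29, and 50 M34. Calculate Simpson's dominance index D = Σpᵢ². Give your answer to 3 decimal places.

Total N = 13+3+12+50 = 78, so the proportions are 0.16667, 0.03846, 0.15385, 0.64103 (working shown to 5 dp, full precision carried).
D = 0.16667² + 0.03846² + 0.15385² + 0.64103² = 0.02778 + 0.00148 + 0.02367 + 0.41091 = 0.46384.
To 3 decimal places, D = 0.464.

0.464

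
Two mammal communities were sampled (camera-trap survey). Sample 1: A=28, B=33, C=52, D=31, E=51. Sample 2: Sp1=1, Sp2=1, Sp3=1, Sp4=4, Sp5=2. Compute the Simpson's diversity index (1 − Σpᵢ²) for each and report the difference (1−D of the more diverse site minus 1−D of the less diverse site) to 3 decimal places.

Sample 1: N=195, proportions 0.14359, 0.16923, 0.26667, 0.15897, 0.26154, giving 1−D = 0.78596 (working shown to 5 dp, full precision carried).
Sample 2: N=9, proportions 0.11111, 0.11111, 0.11111, 0.44444, 0.22222, giving 1−D = 0.71605.
Difference = |0.78596 − 0.71605| = 0.06991, i.e. 0.070 to 3 decimal places.

0.070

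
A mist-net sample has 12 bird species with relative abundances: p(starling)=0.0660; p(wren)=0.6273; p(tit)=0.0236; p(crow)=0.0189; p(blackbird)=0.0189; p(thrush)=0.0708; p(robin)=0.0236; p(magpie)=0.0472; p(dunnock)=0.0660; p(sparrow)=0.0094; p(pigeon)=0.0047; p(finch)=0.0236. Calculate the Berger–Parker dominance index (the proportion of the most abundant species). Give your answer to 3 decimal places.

The largest proportion is 0.6273, i.e. d = 0.627 to 3 decimal places.

0.627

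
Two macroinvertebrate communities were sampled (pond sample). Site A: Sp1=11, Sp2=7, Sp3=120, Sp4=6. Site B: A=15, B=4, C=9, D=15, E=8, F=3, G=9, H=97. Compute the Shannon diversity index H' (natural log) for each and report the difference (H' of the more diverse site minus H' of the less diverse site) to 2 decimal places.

Site A: N=144, proportions 0.0764, 0.0486, 0.8333, 0.0417, giving H' = 0.6278 (working shown to 4 dp, full precision carried).
Site B: N=160, proportions 0.0938, 0.025, 0.0563, 0.0938, 0.05, 0.0187, 0.0563, 0.6062, giving H' = 1.3876.
Difference = |0.6278 − 1.3876| = 0.7598, i.e. 0.76 to 2 decimal places.

0.76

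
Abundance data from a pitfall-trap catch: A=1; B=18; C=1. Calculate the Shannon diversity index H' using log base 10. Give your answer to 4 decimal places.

Total N = 1+18+1 = 20, so the proportions are 0.05, 0.9, 0.05 (working shown to 6 dp, full precision carried).
Each pᵢ log₁₀ pᵢ term: 0.05×(-1.301030)=-0.065051, 0.9×(-0.045757)=-0.041182, 0.05×(-1.301030)=-0.065051.
Sum = -0.171285, so H' = 0.1713.

0.1713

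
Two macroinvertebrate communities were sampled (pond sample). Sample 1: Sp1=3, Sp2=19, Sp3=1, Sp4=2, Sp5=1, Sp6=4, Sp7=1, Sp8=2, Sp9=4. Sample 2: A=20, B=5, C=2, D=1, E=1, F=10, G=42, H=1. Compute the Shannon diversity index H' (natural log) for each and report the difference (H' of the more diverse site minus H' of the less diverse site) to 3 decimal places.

0.269

Sample 1: N=37, proportions 0.08108, 0.51351, 0.02703, 0.05405, 0.02703, 0.10811, 0.02703, 0.05405, 0.10811, giving H' = 1.63516 (working shown to 5 dp, full precision carried).
Sample 2: N=82, proportions 0.2439, 0.06098, 0.02439, 0.0122, 0.0122, 0.12195, 0.5122, 0.0122, giving H' = 1.36579.
Difference = |1.63516 − 1.36579| = 0.26937, i.e. 0.269 to 3 decimal places.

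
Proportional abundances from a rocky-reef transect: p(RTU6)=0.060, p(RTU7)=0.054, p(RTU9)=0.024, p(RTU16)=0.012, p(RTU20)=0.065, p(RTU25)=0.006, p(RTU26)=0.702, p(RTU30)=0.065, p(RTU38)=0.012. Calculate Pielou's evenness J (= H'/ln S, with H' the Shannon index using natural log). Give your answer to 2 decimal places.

H' = −Σ pᵢ ln pᵢ = −((-0.1688) + (-0.1576) + (-0.0895) + (-0.0531) + (-0.1777) + (-0.0307) + (-0.2484) + (-0.1777) + (-0.0531)) = 1.1565 (working shown to 4 dp, full precision carried).
With S = 9 species, ln S = 2.1972, so J = 1.1565/2.1972 = 0.5263, i.e. 0.53 to 2 decimal places.

0.53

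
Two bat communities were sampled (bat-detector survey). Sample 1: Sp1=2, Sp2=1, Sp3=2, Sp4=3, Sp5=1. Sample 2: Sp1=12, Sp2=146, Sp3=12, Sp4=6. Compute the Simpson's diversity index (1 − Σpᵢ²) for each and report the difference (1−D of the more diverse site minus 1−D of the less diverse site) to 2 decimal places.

0.46

Sample 1: N=9, proportions 0.2222, 0.1111, 0.2222, 0.3333, 0.1111, giving 1−D = 0.7654 (working shown to 4 dp, full precision carried).
Sample 2: N=176, proportions 0.0682, 0.8295, 0.0682, 0.0341, giving 1−D = 0.3014.
Difference = |0.7654 − 0.3014| = 0.4640, i.e. 0.46 to 2 decimal places.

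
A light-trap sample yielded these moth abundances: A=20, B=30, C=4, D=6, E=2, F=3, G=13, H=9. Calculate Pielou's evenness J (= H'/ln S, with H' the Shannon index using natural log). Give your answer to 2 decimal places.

Total N = 20+30+4+6+2+3+13+9 = 87, so the proportions are 0.2299, 0.3448, 0.046, 0.069, 0.023, 0.0345, 0.1494, 0.1034 (working shown to 4 dp, full precision carried).
H' = −Σ pᵢ ln pᵢ = −((-0.3380) + (-0.3671) + (-0.1416) + (-0.1844) + (-0.0867) + (-0.1161) + (-0.2841) + (-0.2347)) = 1.7527.
With S = 8 species, ln S = 2.0794, so J = 1.7527/2.0794 = 0.8429, i.e. 0.84 to 2 decimal places.

0.84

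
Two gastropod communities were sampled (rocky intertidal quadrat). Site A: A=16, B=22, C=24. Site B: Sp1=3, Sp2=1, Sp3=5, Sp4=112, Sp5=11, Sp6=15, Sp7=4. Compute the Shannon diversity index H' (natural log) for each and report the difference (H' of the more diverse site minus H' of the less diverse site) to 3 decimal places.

0.123

Site A: N=62, proportions 0.25806, 0.35484, 0.3871, giving H' = 1.08459 (working shown to 5 dp, full precision carried).
Site B: N=151, proportions 0.01987, 0.00662, 0.03311, 0.74172, 0.07285, 0.09934, 0.02649, giving H' = 0.96193.
Difference = |1.08459 − 0.96193| = 0.12266, i.e. 0.123 to 3 decimal places.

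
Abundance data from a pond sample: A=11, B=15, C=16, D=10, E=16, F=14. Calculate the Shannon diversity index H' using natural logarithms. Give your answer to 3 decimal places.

Total N = 11+15+16+10+16+14 = 82, so the proportions are 0.13415, 0.18293, 0.19512, 0.12195, 0.19512, 0.17073 (working shown to 5 dp, full precision carried).
Each pᵢ ln pᵢ term: 0.13415×(-2.00882)=-0.26948, 0.18293×(-1.69867)=-0.31073, 0.19512×(-1.63413)=-0.31885, 0.12195×(-2.10413)=-0.25660, 0.19512×(-1.63413)=-0.31885, 0.17073×(-1.76766)=-0.30180.
Sum = -1.77632, so H' = 1.776.

1.776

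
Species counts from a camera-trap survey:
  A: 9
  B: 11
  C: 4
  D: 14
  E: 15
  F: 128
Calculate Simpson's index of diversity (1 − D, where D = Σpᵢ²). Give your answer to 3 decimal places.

0.480

Total N = 9+11+4+14+15+128 = 181, so the proportions are 0.04972, 0.06077, 0.0221, 0.07735, 0.08287, 0.70718 (working shown to 5 dp, full precision carried).
D = 0.04972² + 0.06077² + 0.0221² + 0.07735² + 0.08287² + 0.70718² = 0.00247 + 0.00369 + 0.00049 + 0.00598 + 0.00687 + 0.50011 = 0.51961.
So 1 − D = 0.48039, i.e. 0.480 to 3 decimal places.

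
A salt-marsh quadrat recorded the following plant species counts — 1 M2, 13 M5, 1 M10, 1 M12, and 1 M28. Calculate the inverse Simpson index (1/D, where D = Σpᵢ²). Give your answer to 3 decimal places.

1.671

Total N = 1+13+1+1+1 = 17, so the proportions are 0.058824, 0.764706, 0.058824, 0.058824, 0.058824 (working shown to 6 dp, full precision carried).
D = 0.058824² + 0.764706² + 0.058824² + 0.058824² + 0.058824² = 0.003460 + 0.584775 + 0.003460 + 0.003460 + 0.003460 = 0.598616.
So 1/D = 1.67052, i.e. 1.671 to 3 decimal places.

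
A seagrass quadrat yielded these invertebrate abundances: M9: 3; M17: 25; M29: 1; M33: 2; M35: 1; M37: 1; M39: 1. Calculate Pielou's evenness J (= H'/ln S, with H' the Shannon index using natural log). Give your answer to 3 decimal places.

0.525

Total N = 3+25+1+2+1+1+1 = 34, so the proportions are 0.08824, 0.73529, 0.02941, 0.05882, 0.02941, 0.02941, 0.02941 (working shown to 5 dp, full precision carried).
H' = −Σ pᵢ ln pᵢ = −((-0.21421) + (-0.22609) + (-0.10372) + (-0.16666) + (-0.10372) + (-0.10372) + (-0.10372)) = 1.02183.
With S = 7 species, ln S = 1.94591, so J = 1.02183/1.94591 = 0.52512, i.e. 0.525 to 3 decimal places.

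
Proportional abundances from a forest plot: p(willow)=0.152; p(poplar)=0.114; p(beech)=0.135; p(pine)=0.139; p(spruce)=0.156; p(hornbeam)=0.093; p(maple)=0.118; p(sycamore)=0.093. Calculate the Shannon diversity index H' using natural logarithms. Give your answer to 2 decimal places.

2.06

Each pᵢ ln pᵢ term (working shown to 4 dp, full precision carried): 0.152×(-1.8839)=-0.2863, 0.114×(-2.1716)=-0.2476, 0.135×(-2.0025)=-0.2703, 0.139×(-1.9733)=-0.2743, 0.156×(-1.8579)=-0.2898, 0.093×(-2.3752)=-0.2209, 0.118×(-2.1371)=-0.2522, 0.093×(-2.3752)=-0.2209.
Sum = -2.0623, so H' = 2.06.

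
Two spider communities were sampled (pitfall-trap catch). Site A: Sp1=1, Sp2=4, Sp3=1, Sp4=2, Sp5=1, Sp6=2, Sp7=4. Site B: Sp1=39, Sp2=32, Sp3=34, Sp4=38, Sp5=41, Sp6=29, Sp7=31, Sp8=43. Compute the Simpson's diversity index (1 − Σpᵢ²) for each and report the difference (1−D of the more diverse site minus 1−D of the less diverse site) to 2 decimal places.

Site A: N=15, proportions 0.0667, 0.2667, 0.0667, 0.1333, 0.0667, 0.1333, 0.2667, giving 1−D = 0.8089 (working shown to 4 dp, full precision carried).
Site B: N=287, proportions 0.1359, 0.1115, 0.1185, 0.1324, 0.1429, 0.101, 0.108, 0.1498, giving 1−D = 0.8728.
Difference = |0.8089 − 0.8728| = 0.0639, i.e. 0.06 to 2 decimal places.

0.06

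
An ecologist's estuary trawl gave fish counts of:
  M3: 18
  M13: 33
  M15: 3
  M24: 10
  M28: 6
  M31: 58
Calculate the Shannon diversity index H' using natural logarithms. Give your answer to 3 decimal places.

Total N = 18+33+3+10+6+58 = 128, so the proportions are 0.14062, 0.25781, 0.02344, 0.07812, 0.04688, 0.45312 (working shown to 5 dp, full precision carried).
Each pᵢ ln pᵢ term: 0.14062×(-1.96166)=-0.27586, 0.25781×(-1.35552)=-0.34947, 0.02344×(-3.75342)=-0.08797, 0.07812×(-2.54945)=-0.19918, 0.04688×(-3.06027)=-0.14345, 0.45312×(-0.79159)=-0.35869.
Sum = -1.41461, so H' = 1.415.

1.415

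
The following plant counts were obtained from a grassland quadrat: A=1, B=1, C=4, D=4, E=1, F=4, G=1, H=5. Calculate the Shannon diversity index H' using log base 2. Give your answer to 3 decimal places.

Total N = 1+1+4+4+1+4+1+5 = 21, so the proportions are 0.04762, 0.04762, 0.19048, 0.19048, 0.04762, 0.19048, 0.04762, 0.2381 (working shown to 5 dp, full precision carried).
Each pᵢ log₂ pᵢ term: 0.04762×(-4.39232)=-0.20916, 0.04762×(-4.39232)=-0.20916, 0.19048×(-2.39232)=-0.45568, 0.19048×(-2.39232)=-0.45568, 0.04762×(-4.39232)=-0.20916, 0.19048×(-2.39232)=-0.45568, 0.04762×(-4.39232)=-0.20916, 0.2381×(-2.07039)=-0.49295.
Sum = -2.69662, so H' = 2.697.

2.697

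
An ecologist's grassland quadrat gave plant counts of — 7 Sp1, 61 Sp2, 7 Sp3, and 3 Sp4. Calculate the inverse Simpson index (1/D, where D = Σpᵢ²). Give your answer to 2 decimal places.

Total N = 7+61+7+3 = 78, so the proportions are 0.08974, 0.78205, 0.08974, 0.03846 (working shown to 5 dp, full precision carried).
D = 0.08974² + 0.78205² + 0.08974² + 0.03846² = 0.00805 + 0.61160 + 0.00805 + 0.00148 = 0.62919.
So 1/D = 1.5893, i.e. 1.59 to 2 decimal places.

1.59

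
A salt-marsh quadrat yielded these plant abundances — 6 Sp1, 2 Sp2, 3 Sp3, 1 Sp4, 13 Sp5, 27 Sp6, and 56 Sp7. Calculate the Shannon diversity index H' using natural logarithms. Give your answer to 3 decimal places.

1.319

Total N = 6+2+3+1+13+27+56 = 108, so the proportions are 0.05556, 0.01852, 0.02778, 0.00926, 0.12037, 0.25, 0.51852 (working shown to 5 dp, full precision carried).
Each pᵢ ln pᵢ term: 0.05556×(-2.89037)=-0.16058, 0.01852×(-3.98898)=-0.07387, 0.02778×(-3.58352)=-0.09954, 0.00926×(-4.68213)=-0.04335, 0.12037×(-2.11718)=-0.25485, 0.25×(-1.38629)=-0.34657, 0.51852×(-0.65678)=-0.34055.
Sum = -1.31931, so H' = 1.319.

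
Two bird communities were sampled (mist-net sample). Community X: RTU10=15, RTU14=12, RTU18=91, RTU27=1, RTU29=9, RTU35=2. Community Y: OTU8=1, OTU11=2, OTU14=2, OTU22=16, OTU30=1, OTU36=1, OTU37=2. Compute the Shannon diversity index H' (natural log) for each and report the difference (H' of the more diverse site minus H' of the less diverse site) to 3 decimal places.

Community X: N=130, proportions 0.11538, 0.09231, 0.7, 0.00769, 0.06923, 0.01538, giving H' = 1.00531 (working shown to 5 dp, full precision carried).
Community Y: N=25, proportions 0.04, 0.08, 0.08, 0.64, 0.04, 0.04, 0.08, giving H' = 1.27806.
Difference = |1.00531 − 1.27806| = 0.27275, i.e. 0.273 to 3 decimal places.

0.273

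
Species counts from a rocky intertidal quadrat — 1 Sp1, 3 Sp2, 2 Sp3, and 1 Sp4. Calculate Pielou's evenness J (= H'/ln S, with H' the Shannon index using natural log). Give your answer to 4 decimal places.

Total N = 1+3+2+1 = 7, so the proportions are 0.142857, 0.428571, 0.285714, 0.142857 (working shown to 6 dp, full precision carried).
H' = −Σ pᵢ ln pᵢ = −((-0.277987) + (-0.363128) + (-0.357932) + (-0.277987)) = 1.277034.
With S = 4 species, ln S = 1.386294, so J = 1.277034/1.386294 = 0.921185, i.e. 0.9212 to 4 decimal places.

0.9212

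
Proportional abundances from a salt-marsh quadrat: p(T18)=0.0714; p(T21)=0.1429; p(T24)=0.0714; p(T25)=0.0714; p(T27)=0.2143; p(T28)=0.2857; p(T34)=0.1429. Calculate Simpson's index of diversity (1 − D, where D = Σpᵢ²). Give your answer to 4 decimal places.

D = 0.0714² + 0.1429² + 0.0714² + 0.0714² + 0.2143² + 0.2857² + 0.1429² = 0.005098 + 0.020420 + 0.005098 + 0.005098 + 0.045924 + 0.081624 + 0.020420 = 0.183684 (working shown to 6 dp, full precision carried).
So 1 − D = 0.816316, i.e. 0.8163 to 4 decimal places.

0.8163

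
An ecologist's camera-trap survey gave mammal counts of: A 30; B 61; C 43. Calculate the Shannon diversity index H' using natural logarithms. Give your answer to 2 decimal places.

Total N = 30+61+43 = 134, so the proportions are 0.2239, 0.4552, 0.3209 (working shown to 4 dp, full precision carried).
Each pᵢ ln pᵢ term: 0.2239×(-1.4966)=-0.3351, 0.4552×(-0.7870)=-0.3582, 0.3209×(-1.1366)=-0.3647.
Sum = -1.0581, so H' = 1.06.

1.06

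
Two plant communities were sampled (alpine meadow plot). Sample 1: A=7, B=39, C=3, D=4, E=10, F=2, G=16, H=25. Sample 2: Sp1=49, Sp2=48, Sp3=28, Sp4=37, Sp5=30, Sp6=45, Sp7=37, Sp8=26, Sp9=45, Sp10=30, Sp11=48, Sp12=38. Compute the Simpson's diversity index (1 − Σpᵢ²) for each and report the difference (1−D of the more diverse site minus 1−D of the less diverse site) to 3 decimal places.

0.143

Sample 1: N=106, proportions 0.066038, 0.367925, 0.028302, 0.037736, 0.09434, 0.018868, 0.150943, 0.235849, giving 1−D = 0.770381 (working shown to 6 dp, full precision carried).
Sample 2: N=461, proportions 0.106291, 0.104121, 0.060738, 0.08026, 0.065076, 0.097614, 0.08026, 0.056399, 0.097614, 0.065076, 0.104121, 0.08243, giving 1−D = 0.912945.
Difference = |0.770381 − 0.912945| = 0.142564, i.e. 0.143 to 3 decimal places.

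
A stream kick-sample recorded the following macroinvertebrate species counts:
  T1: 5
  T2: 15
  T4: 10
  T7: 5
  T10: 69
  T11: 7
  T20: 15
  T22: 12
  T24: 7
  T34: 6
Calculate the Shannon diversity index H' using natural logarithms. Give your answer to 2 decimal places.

Total N = 5+15+10+5+69+7+15+12+7+6 = 151, so the proportions are 0.0331, 0.0993, 0.0662, 0.0331, 0.457, 0.0464, 0.0993, 0.0795, 0.0464, 0.0397 (working shown to 4 dp, full precision carried).
Each pᵢ ln pᵢ term: 0.0331×(-3.4078)=-0.1128, 0.0993×(-2.3092)=-0.2294, 0.0662×(-2.7147)=-0.1798, 0.0331×(-3.4078)=-0.1128, 0.457×(-0.7832)=-0.3579, 0.0464×(-3.0714)=-0.1424, 0.0993×(-2.3092)=-0.2294, 0.0795×(-2.5324)=-0.2012, 0.0464×(-3.0714)=-0.1424, 0.0397×(-3.2255)=-0.1282.
Sum = -1.8363, so H' = 1.84.

1.84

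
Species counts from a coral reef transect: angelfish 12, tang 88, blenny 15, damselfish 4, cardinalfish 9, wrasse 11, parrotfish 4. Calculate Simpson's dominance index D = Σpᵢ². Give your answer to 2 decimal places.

0.41

Total N = 12+88+15+4+9+11+4 = 143, so the proportions are 0.0839, 0.6154, 0.1049, 0.028, 0.0629, 0.0769, 0.028 (working shown to 4 dp, full precision carried).
D = 0.0839² + 0.6154² + 0.1049² + 0.028² + 0.0629² + 0.0769² + 0.028² = 0.0070 + 0.3787 + 0.0110 + 0.0008 + 0.0040 + 0.0059 + 0.0008 = 0.4082.
To 2 decimal places, D = 0.41.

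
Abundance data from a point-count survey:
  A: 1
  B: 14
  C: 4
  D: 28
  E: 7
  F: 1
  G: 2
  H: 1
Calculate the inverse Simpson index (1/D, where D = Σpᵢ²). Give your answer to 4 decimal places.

Total N = 1+14+4+28+7+1+2+1 = 58, so the proportions are 0.01724138, 0.24137931, 0.06896552, 0.48275862, 0.12068966, 0.01724138, 0.03448276, 0.01724138 (working shown to 8 dp, full precision carried).
D = 0.01724138² + 0.24137931² + 0.06896552² + 0.48275862² + 0.12068966² + 0.01724138² + 0.03448276² + 0.01724138² = 0.00029727 + 0.05826397 + 0.00475624 + 0.23305589 + 0.01456599 + 0.00029727 + 0.00118906 + 0.00029727 = 0.31272295.
So 1/D = 3.197719, i.e. 3.1977 to 4 decimal places.

3.1977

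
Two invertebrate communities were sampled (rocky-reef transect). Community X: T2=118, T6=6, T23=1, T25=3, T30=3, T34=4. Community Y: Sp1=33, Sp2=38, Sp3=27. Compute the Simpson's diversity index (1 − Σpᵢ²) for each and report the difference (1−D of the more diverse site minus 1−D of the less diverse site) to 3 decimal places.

0.428

Community X: N=135, proportions 0.87407, 0.04444, 0.00741, 0.02222, 0.02222, 0.02963, giving 1−D = 0.23210 (working shown to 5 dp, full precision carried).
Community Y: N=98, proportions 0.33673, 0.38776, 0.27551, giving 1−D = 0.66035.
Difference = |0.23210 − 0.66035| = 0.42825, i.e. 0.428 to 3 decimal places.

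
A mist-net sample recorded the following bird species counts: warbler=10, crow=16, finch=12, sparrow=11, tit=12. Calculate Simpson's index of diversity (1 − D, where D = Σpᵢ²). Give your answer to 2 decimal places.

0.79

Total N = 10+16+12+11+12 = 61, so the proportions are 0.1639, 0.2623, 0.1967, 0.1803, 0.1967 (working shown to 4 dp, full precision carried).
D = 0.1639² + 0.2623² + 0.1967² + 0.1803² + 0.1967² = 0.0269 + 0.0688 + 0.0387 + 0.0325 + 0.0387 = 0.2056.
So 1 − D = 0.7944, i.e. 0.79 to 2 decimal places.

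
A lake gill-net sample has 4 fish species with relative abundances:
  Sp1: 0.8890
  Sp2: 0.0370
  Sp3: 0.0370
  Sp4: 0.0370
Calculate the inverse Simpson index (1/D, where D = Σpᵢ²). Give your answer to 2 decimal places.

1.26

D = 0.889² + 0.037² + 0.037² + 0.037² = 0.79032 + 0.00137 + 0.00137 + 0.00137 = 0.79443 (working shown to 5 dp, full precision carried).
So 1/D = 1.2588, i.e. 1.26 to 2 decimal places.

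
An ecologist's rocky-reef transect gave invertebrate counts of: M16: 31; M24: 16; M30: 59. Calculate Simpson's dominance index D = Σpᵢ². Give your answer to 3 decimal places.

0.418

Total N = 31+16+59 = 106, so the proportions are 0.29245, 0.15094, 0.5566 (working shown to 5 dp, full precision carried).
D = 0.29245² + 0.15094² + 0.5566² = 0.08553 + 0.02278 + 0.30981 = 0.41812.
To 3 decimal places, D = 0.418.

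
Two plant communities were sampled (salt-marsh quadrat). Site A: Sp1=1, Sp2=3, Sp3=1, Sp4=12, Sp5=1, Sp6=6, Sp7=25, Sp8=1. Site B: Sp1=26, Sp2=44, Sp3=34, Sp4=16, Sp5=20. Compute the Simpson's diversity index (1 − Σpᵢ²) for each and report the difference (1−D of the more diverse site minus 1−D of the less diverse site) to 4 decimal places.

0.1015

Site A: N=50, proportions 0.02, 0.06, 0.02, 0.24, 0.02, 0.12, 0.5, 0.02, giving 1−D = 0.672800 (working shown to 6 dp, full precision carried).
Site B: N=140, proportions 0.185714, 0.314286, 0.242857, 0.114286, 0.142857, giving 1−D = 0.774286.
Difference = |0.672800 − 0.774286| = 0.101486, i.e. 0.1015 to 4 decimal places.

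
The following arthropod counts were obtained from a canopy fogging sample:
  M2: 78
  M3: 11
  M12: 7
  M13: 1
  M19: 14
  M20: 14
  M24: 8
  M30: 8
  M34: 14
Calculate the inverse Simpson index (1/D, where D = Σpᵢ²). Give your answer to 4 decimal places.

Total N = 78+11+7+1+14+14+8+8+14 = 155, so the proportions are 0.50322581, 0.07096774, 0.04516129, 0.00645161, 0.09032258, 0.09032258, 0.0516129, 0.0516129, 0.09032258 (working shown to 8 dp, full precision carried).
D = 0.50322581² + 0.07096774² + 0.04516129² + 0.00645161² + 0.09032258² + 0.09032258² + 0.0516129² + 0.0516129² + 0.09032258² = 0.25323621 + 0.00503642 + 0.00203954 + 0.00004162 + 0.00815817 + 0.00815817 + 0.00266389 + 0.00266389 + 0.00815817 = 0.29015609.
So 1/D = 3.446421, i.e. 3.4464 to 4 decimal places.

3.4464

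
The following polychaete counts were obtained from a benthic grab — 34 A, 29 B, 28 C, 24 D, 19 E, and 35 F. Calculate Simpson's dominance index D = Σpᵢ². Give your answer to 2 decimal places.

0.17

Total N = 34+29+28+24+19+35 = 169, so the proportions are 0.2012, 0.1716, 0.1657, 0.142, 0.1124, 0.2071 (working shown to 4 dp, full precision carried).
D = 0.2012² + 0.1716² + 0.1657² + 0.142² + 0.1124² + 0.2071² = 0.0405 + 0.0294 + 0.0275 + 0.0202 + 0.0126 + 0.0429 = 0.1731.
To 2 decimal places, D = 0.17.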